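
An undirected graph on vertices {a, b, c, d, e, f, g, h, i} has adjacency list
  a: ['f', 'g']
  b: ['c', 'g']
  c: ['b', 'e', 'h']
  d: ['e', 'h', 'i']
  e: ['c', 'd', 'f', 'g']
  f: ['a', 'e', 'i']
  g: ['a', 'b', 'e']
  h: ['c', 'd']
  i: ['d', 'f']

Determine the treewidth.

3

A width-3 tree decomposition is:
Bags: B1 = {a, d, f, i}  B2 = {a, d, e, f}  B3 = {a, d, e, g}  B4 = {d, e, g, h}  B5 = {c, e, g, h}  B6 = {b, c, g, h}
Tree: B1–B2, B2–B3, B3–B4, B4–B5, B5–B6
Every bag has size at most 4, so the width is 4 − 1 = 3 and tw(G) ≤ 3. For the lower bound: the 4 vertex sets {a,f,i}, {d}, {e}, {b,c,g,h} are disjoint, each induces a connected subgraph, and every pair is joined by at least one edge of G. Contracting each set to a single vertex therefore yields K_{4} as a minor, and since treewidth is minor-monotone, tw(G) ≥ tw(K_{4}) = 3. Therefore the treewidth is 3.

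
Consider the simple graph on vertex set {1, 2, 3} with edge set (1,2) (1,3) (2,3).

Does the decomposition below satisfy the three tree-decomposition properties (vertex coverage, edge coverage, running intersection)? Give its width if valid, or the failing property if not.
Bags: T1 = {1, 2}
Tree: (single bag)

A tree decomposition must satisfy three properties: every vertex lies in some bag; for every edge, both endpoints lie together in some bag; and for every vertex, the bags containing it form a connected subtree. Here vertex 3 appears in no bag, so the decomposition is invalid.

No — vertex 3 appears in no bag.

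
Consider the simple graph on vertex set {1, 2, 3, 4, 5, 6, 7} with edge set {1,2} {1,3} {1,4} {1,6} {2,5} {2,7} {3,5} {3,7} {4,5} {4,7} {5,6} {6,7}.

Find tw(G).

3

A width-3 tree decomposition is:
Bags: B1 = {1, 4, 5, 7}  B2 = {1, 2, 5, 7}  B3 = {1, 3, 5, 7}  B4 = {1, 5, 6, 7}
Tree: B1–B2, B2–B3, B3–B4
Each bag holds 4 vertices, so the decomposition has width 3, which upper-bounds the treewidth. For the lower bound: the 4 vertex sets {4,5}, {2,7}, {1}, {3} are disjoint, each induces a connected subgraph, and every pair is joined by at least one edge of G. Contracting each set to a single vertex therefore yields K_{4} as a minor, and since treewidth is minor-monotone, tw(G) ≥ tw(K_{4}) = 3. Combining the bounds, tw(G) = 3.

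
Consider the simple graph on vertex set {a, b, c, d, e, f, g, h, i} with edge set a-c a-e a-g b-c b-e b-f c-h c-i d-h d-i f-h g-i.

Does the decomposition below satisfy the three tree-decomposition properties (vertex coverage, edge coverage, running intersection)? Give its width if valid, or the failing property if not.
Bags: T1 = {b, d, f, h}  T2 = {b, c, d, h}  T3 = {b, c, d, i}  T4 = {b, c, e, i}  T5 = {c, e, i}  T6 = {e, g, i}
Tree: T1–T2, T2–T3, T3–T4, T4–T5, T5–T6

A tree decomposition must satisfy three properties: every vertex lies in some bag; for every edge, both endpoints lie together in some bag; and for every vertex, the bags containing it form a connected subtree. Here vertex a appears in no bag, so the decomposition is invalid.

No — vertex a appears in no bag.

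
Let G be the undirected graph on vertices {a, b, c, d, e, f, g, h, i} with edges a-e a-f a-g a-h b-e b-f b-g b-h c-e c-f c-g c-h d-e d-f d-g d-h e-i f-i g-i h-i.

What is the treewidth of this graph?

4

A width-4 tree decomposition is:
Bags: B1 = {d, e, f, g, h}  B2 = {e, f, g, h, i}  B3 = {c, e, f, g, h}  B4 = {a, e, f, g, h}  B5 = {b, e, f, g, h}
Tree: B1–B2, B2–B3, B3–B4, B4–B5
Each bag holds 5 vertices, so the decomposition has width 4, which upper-bounds the treewidth. For the lower bound: the 5 vertex sets {d,h}, {e,i}, {c,g}, {f}, {a} are disjoint, each induces a connected subgraph, and every pair is joined by at least one edge of G. Contracting each set to a single vertex therefore yields K_{5} as a minor, and since treewidth is minor-monotone, tw(G) ≥ tw(K_{5}) = 4. Therefore the treewidth is 4.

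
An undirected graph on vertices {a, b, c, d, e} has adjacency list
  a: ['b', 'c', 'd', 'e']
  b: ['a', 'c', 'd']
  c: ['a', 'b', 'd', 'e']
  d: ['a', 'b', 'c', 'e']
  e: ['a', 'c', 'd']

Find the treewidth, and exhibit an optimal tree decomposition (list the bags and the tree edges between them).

Treewidth 3.
One optimal decomposition is:
Bags: B1 = {a, b, c, d}  B2 = {a, c, d, e}
Tree: B1–B2

Every bag has size at most 4, so the width is 4 − 1 = 3 and tw(G) ≤ 3. On the other hand G contains the 4-clique {a, c, d, e}. A clique must lie in a single bag of any decomposition, so no decomposition can have width below 3. Therefore the treewidth is 3.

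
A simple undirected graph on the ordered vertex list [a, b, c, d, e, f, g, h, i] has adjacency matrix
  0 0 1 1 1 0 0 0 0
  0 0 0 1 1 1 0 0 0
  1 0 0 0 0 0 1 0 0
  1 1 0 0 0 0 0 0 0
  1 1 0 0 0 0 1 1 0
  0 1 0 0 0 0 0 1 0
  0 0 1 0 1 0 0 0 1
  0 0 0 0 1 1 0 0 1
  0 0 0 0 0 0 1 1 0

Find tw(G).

A width-3 tree decomposition is:
Bags: B1 = {a, c, g, i}  B2 = {a, e, g, i}  B3 = {a, e, h, i}  B4 = {a, d, e, h}  B5 = {b, d, e, h}  B6 = {b, d, f, h}
Tree: B1–B2, B2–B3, B3–B4, B4–B5, B5–B6
Each bag holds 4 vertices, so the decomposition has width 3, which upper-bounds the treewidth. For the lower bound: the 4 vertex sets {c,g,i}, {a}, {e}, {b,d,f,h} are disjoint, each induces a connected subgraph, and every pair is joined by at least one edge of G. Contracting each set to a single vertex therefore yields K_{4} as a minor, and since treewidth is minor-monotone, tw(G) ≥ tw(K_{4}) = 3. Combining the bounds, tw(G) = 3.

3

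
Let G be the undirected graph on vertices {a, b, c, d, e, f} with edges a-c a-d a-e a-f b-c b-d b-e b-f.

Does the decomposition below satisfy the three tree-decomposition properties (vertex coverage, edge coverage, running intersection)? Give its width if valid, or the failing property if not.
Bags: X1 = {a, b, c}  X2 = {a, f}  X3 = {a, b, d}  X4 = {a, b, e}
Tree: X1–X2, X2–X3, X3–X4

A tree decomposition must satisfy three properties: every vertex lies in some bag; for every edge, both endpoints lie together in some bag; and for every vertex, the bags containing it form a connected subtree. Here edge (b,f) lies in no bag, so the decomposition is invalid.

No — edge (b,f) lies in no bag.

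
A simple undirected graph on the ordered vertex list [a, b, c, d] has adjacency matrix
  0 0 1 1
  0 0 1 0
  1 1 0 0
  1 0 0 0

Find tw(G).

A width-1 tree decomposition is:
Bags: B1 = {a, c}  B2 = {a, d}  B3 = {b, c}
Tree: B1–B2, B1–B3
Every bag has size at most 2, so the width is 2 − 1 = 1 and tw(G) ≤ 1. Since G has at least one edge (e.g. c–a), it is not an edgeless graph, so tw(G) ≥ 1. Combining the bounds, tw(G) = 1.

1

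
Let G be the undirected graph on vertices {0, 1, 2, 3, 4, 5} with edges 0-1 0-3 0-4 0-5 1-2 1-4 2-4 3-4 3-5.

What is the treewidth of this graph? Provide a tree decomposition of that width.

Treewidth 2.
One optimal decomposition is:
Bags: B1 = {0, 1, 4}  B2 = {1, 2, 4}  B3 = {0, 3, 4}  B4 = {0, 3, 5}
Tree: B1–B2, B1–B3, B3–B4

Every bag has size at most 3, so the width is 3 − 1 = 2 and tw(G) ≤ 2. On the other hand G contains the 3-clique {0, 1, 4}. A clique must lie in a single bag of any decomposition, so no decomposition can have width below 2. Therefore the treewidth is 2.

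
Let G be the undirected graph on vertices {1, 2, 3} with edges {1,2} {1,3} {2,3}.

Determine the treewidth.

A width-2 tree decomposition is:
Bags: B1 = {1, 2, 3}
Tree: (single bag)
A single bag containing all 3 vertices is trivially a valid decomposition of width 2. On the other hand G contains the 3-clique {1, 2, 3}. A clique must lie in a single bag of any decomposition, so no decomposition can have width below 2. Combining the bounds, tw(G) = 2.

2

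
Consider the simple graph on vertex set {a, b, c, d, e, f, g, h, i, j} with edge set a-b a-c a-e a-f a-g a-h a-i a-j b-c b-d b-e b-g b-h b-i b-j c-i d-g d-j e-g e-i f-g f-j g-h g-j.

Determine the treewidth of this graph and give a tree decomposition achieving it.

Treewidth 3.
One such decomposition:
Bags: B1 = {a, b, g, j}  B2 = {a, b, e, g}  B3 = {a, f, g, j}  B4 = {b, d, g, j}  B5 = {a, b, g, h}  B6 = {a, b, e, i}  B7 = {a, b, c, i}
Tree: B1–B2, B1–B3, B1–B4, B1–B5, B2–B6, B6–B7

Each bag holds 4 vertices, so the decomposition has width 3, which upper-bounds the treewidth. On the other hand G contains the 4-clique {a, f, g, j}. A clique must lie in a single bag of any decomposition, so no decomposition can have width below 3. Hence tw(G) = 3 exactly.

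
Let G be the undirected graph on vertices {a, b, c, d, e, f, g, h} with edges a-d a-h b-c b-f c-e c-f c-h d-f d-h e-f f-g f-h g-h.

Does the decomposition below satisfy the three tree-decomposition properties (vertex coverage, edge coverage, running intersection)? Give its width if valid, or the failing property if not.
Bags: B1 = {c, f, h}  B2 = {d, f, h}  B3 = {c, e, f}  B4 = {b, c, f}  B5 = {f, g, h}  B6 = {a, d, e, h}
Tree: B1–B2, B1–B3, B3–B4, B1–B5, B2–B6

A tree decomposition must satisfy three properties: every vertex lies in some bag; for every edge, both endpoints lie together in some bag; and for every vertex, the bags containing it form a connected subtree. Here bags containing vertex e are not connected in the tree, so the decomposition is invalid.

No — bags containing vertex e are not connected in the tree.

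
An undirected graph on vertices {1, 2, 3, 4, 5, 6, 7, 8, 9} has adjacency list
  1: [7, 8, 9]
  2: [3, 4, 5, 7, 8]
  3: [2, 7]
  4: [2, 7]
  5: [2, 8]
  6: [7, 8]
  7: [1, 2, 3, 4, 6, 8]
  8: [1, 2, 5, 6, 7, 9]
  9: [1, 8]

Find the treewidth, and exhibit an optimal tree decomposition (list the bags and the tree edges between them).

The largest bag has 3 vertices, giving width 2; this decomposition certifies tw(G) ≤ 2. For the lower bound, the 3 vertices {1, 8, 9} are pairwise adjacent, and any tree decomposition puts a clique entirely inside one bag — forcing width ≥ 2. Therefore the treewidth is 2.

Treewidth 2.
Bags: B1 = {2, 7, 8}  B2 = {1, 7, 8}  B3 = {1, 8, 9}  B4 = {2, 3, 7}  B5 = {6, 7, 8}  B6 = {2, 4, 7}  B7 = {2, 5, 8}
Tree: B1–B2, B2–B3, B1–B4, B1–B5, B4–B6, B1–B7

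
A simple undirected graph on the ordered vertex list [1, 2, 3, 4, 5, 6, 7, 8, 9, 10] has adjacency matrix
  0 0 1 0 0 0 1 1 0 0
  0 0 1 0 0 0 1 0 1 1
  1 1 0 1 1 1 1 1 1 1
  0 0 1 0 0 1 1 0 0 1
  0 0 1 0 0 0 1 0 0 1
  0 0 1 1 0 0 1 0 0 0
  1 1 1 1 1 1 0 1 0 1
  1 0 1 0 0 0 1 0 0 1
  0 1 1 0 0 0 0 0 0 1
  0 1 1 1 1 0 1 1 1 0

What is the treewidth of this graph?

3

A width-3 tree decomposition is:
Bags: B1 = {3, 5, 7, 10}  B2 = {2, 3, 7, 10}  B3 = {3, 4, 7, 10}  B4 = {3, 4, 6, 7}  B5 = {3, 7, 8, 10}  B6 = {2, 3, 9, 10}  B7 = {1, 3, 7, 8}
Tree: B1–B2, B2–B3, B3–B4, B3–B5, B2–B6, B5–B7
Every bag has size at most 4, so the width is 4 − 1 = 3 and tw(G) ≤ 3. For the lower bound, the 4 vertices {2, 3, 9, 10} are pairwise adjacent, and any tree decomposition puts a clique entirely inside one bag — forcing width ≥ 3. Combining the bounds, tw(G) = 3.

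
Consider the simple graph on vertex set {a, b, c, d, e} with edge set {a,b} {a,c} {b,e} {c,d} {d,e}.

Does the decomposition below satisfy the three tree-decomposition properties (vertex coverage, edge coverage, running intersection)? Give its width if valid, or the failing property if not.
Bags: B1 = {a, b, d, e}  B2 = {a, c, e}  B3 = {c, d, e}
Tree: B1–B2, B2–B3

No — bags containing vertex d are not connected in the tree.

A tree decomposition must satisfy three properties: every vertex lies in some bag; for every edge, both endpoints lie together in some bag; and for every vertex, the bags containing it form a connected subtree. Here bags containing vertex d are not connected in the tree, so the decomposition is invalid.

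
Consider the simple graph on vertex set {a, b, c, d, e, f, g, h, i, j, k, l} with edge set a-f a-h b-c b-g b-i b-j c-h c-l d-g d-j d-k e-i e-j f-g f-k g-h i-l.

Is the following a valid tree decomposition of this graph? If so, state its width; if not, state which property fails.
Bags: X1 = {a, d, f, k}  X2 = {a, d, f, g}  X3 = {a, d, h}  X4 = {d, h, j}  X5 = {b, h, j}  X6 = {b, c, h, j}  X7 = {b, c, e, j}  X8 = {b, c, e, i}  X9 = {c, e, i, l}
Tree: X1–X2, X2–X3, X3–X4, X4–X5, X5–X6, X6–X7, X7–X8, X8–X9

No — edge (g,h) lies in no bag.

A tree decomposition must satisfy three properties: every vertex lies in some bag; for every edge, both endpoints lie together in some bag; and for every vertex, the bags containing it form a connected subtree. Here edge (g,h) lies in no bag, so the decomposition is invalid.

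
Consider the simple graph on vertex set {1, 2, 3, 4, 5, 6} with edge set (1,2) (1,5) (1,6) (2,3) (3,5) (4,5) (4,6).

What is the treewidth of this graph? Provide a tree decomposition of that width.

Treewidth 2.
One such decomposition:
Bags: B1 = {1, 2, 3}  B2 = {1, 3, 5}  B3 = {1, 5, 6}  B4 = {4, 5, 6}
Tree: B1–B2, B2–B3, B3–B4

Every bag has size at most 3, so the width is 3 − 1 = 2 and tw(G) ≤ 2. Since 2–3–5–1–2 is a cycle in G, G is not acyclic. Forests are exactly the graphs of treewidth ≤ 1, so tw(G) ≥ 2. The upper and lower bounds meet at 2, so that is the treewidth.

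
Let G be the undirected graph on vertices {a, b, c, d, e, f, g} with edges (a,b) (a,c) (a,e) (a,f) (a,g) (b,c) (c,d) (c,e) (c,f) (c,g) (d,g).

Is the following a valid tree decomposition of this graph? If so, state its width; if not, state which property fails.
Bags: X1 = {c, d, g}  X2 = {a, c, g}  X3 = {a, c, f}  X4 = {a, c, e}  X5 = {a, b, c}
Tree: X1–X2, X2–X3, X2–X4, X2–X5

Yes; width 2.

Vertex coverage: the bags together contain {a, b, c, d, e, f, g}, the full vertex set. Edge coverage: each edge of G has both endpoints in at least one bag. Running intersection: for every vertex, the bags containing it form a connected subtree. All three properties hold, so this is a valid tree decomposition of width max|bag| − 1 = 2, and hence tw(G) ≤ 2.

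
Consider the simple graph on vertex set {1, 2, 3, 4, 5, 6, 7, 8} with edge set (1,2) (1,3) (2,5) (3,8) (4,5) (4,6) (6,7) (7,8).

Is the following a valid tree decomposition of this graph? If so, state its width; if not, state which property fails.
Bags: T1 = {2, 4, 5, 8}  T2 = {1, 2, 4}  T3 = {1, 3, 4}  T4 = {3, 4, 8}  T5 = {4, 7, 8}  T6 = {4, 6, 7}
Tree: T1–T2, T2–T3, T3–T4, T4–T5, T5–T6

No — bags containing vertex 8 are not connected in the tree.

A tree decomposition must satisfy three properties: every vertex lies in some bag; for every edge, both endpoints lie together in some bag; and for every vertex, the bags containing it form a connected subtree. Here bags containing vertex 8 are not connected in the tree, so the decomposition is invalid.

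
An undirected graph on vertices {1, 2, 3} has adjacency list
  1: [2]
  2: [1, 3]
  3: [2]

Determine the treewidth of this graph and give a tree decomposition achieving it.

Treewidth 1.
One optimal decomposition is:
Bags: B1 = {2, 3}  B2 = {1, 2}
Tree: B1–B2

The largest bag has 2 vertices, giving width 1; this decomposition certifies tw(G) ≤ 1. Any graph with an edge has treewidth ≥ 1, and G has the edge 3–2. Combining the bounds, tw(G) = 1.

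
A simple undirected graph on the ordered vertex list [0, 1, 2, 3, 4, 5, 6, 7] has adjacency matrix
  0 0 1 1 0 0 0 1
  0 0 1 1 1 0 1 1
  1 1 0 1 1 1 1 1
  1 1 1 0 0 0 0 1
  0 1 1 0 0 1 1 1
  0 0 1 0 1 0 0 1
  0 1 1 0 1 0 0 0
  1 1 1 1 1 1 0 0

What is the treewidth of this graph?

3

A width-3 tree decomposition is:
Bags: B1 = {1, 2, 4, 7}  B2 = {2, 4, 5, 7}  B3 = {1, 2, 3, 7}  B4 = {1, 2, 4, 6}  B5 = {0, 2, 3, 7}
Tree: B1–B2, B1–B3, B1–B4, B3–B5
Each bag holds 4 vertices, so the decomposition has width 3, which upper-bounds the treewidth. Conversely, {1, 2, 4, 6} is a clique of size 4, and the vertices of any clique must share a bag in every tree decomposition; so some bag has ≥ 4 vertices and tw(G) ≥ 3. The upper and lower bounds meet at 3, so that is the treewidth.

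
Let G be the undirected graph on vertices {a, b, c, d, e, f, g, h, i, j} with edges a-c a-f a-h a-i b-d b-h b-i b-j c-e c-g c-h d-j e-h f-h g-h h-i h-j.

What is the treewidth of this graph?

2

A width-2 tree decomposition is:
Bags: B1 = {a, c, h}  B2 = {a, f, h}  B3 = {c, g, h}  B4 = {a, h, i}  B5 = {b, h, i}  B6 = {b, h, j}  B7 = {c, e, h}  B8 = {b, d, j}
Tree: B1–B2, B1–B3, B1–B4, B4–B5, B5–B6, B1–B7, B6–B8
Every bag has size at most 3, so the width is 3 − 1 = 2 and tw(G) ≤ 2. For the lower bound, the 3 vertices {b, d, j} are pairwise adjacent, and any tree decomposition puts a clique entirely inside one bag — forcing width ≥ 2. Hence tw(G) = 2 exactly.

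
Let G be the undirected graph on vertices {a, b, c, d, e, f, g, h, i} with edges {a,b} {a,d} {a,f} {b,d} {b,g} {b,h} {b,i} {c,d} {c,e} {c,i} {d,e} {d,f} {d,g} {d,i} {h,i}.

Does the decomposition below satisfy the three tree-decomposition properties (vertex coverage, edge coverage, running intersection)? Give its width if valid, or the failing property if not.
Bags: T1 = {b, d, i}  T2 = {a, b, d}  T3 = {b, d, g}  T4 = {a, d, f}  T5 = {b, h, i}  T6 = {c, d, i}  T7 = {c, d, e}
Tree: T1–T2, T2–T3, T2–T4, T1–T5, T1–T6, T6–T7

Vertex coverage: the bags together contain {a, b, c, d, e, f, g, h, i}, the full vertex set. Edge coverage: each edge of G has both endpoints in at least one bag. Running intersection: for every vertex, the bags containing it form a connected subtree. All three properties hold, so this is a valid tree decomposition of width max|bag| − 1 = 2, and hence tw(G) ≤ 2.

Yes; width 2.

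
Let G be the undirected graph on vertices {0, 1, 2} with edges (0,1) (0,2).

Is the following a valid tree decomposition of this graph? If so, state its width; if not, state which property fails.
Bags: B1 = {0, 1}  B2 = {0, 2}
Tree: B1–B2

Yes; width 1.

Vertex coverage: the bags together contain {0, 1, 2}, the full vertex set. Edge coverage: each edge of G has both endpoints in at least one bag. Running intersection: for every vertex, the bags containing it form a connected subtree. All three properties hold, so this is a valid tree decomposition of width max|bag| − 1 = 1, and hence tw(G) ≤ 1.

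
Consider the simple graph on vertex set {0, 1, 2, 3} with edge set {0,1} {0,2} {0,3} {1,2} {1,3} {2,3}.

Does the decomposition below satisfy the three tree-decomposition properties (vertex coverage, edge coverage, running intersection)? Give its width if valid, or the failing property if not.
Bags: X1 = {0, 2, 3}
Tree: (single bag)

No — vertex 1 appears in no bag.

A tree decomposition must satisfy three properties: every vertex lies in some bag; for every edge, both endpoints lie together in some bag; and for every vertex, the bags containing it form a connected subtree. Here vertex 1 appears in no bag, so the decomposition is invalid.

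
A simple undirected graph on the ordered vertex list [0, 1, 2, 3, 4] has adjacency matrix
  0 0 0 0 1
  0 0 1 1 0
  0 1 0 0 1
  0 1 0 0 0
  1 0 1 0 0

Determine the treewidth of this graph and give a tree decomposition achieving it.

Every bag has size at most 2, so the width is 2 − 1 = 1 and tw(G) ≤ 1. Since G has at least one edge (e.g. 1–2), it is not an edgeless graph, so tw(G) ≥ 1. Hence tw(G) = 1 exactly.

Treewidth 1.
One such decomposition:
Bags: B1 = {1, 2}  B2 = {1, 3}  B3 = {2, 4}  B4 = {0, 4}
Tree: B1–B2, B1–B3, B3–B4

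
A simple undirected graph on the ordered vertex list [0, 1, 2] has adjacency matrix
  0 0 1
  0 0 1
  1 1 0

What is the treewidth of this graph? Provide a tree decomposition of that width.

Treewidth 1.
Bags: B1 = {0, 2}  B2 = {1, 2}
Tree: B1–B2

Each bag holds 2 vertices, so the decomposition has width 1, which upper-bounds the treewidth. G has an edge, so its treewidth is at least 1. Therefore the treewidth is 1.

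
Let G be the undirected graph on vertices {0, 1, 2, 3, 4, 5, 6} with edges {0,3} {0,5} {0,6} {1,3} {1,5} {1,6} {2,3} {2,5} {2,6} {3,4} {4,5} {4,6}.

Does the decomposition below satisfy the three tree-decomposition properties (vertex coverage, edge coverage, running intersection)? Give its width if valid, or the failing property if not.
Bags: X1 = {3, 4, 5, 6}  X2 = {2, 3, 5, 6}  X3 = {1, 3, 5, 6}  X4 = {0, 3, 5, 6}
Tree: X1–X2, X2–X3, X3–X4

Vertex coverage: the bags together contain {0, 1, 2, 3, 4, 5, 6}, the full vertex set. Edge coverage: each edge of G has both endpoints in at least one bag. Running intersection: for every vertex, the bags containing it form a connected subtree. All three properties hold, so this is a valid tree decomposition of width max|bag| − 1 = 3, and hence tw(G) ≤ 3.

Yes; width 3.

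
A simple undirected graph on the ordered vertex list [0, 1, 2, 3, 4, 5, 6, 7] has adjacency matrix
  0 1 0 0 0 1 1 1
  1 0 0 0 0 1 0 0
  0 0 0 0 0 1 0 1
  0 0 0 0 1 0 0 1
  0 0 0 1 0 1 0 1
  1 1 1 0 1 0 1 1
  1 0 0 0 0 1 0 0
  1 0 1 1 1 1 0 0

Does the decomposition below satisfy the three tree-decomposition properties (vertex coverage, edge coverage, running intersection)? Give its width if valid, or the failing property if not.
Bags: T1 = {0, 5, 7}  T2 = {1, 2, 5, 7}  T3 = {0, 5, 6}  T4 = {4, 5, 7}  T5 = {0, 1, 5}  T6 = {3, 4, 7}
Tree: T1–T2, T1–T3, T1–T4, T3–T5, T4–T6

A tree decomposition must satisfy three properties: every vertex lies in some bag; for every edge, both endpoints lie together in some bag; and for every vertex, the bags containing it form a connected subtree. Here bags containing vertex 1 are not connected in the tree, so the decomposition is invalid.

No — bags containing vertex 1 are not connected in the tree.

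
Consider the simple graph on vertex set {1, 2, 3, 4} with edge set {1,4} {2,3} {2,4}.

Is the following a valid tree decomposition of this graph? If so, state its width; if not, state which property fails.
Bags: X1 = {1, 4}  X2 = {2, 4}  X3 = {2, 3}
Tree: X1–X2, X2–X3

Every vertex of G appears in some bag (union = {1, 2, 3, 4}); every edge is covered by a bag; and for each vertex v the set of bags containing v is connected in the bag tree. The decomposition is therefore valid. The largest bag has 2 vertices, so the width is 1.

Yes; width 1.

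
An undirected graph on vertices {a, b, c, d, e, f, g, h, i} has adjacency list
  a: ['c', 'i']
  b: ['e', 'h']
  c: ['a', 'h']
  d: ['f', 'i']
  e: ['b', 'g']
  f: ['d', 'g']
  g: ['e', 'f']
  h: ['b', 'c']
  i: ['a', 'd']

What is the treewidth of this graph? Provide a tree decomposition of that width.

Treewidth 2.
One optimal decomposition is:
Bags: B1 = {d, f, g}  B2 = {d, g, i}  B3 = {a, g, i}  B4 = {a, c, g}  B5 = {c, g, h}  B6 = {b, g, h}  B7 = {b, e, g}
Tree: B1–B2, B2–B3, B3–B4, B4–B5, B5–B6, B6–B7

The largest bag has 3 vertices, giving width 2; this decomposition certifies tw(G) ≤ 2. The edges g–f–d–i–a–c–h–b–e–g form a cycle, so G is not a tree and its treewidth is at least 2. The upper and lower bounds meet at 2, so that is the treewidth.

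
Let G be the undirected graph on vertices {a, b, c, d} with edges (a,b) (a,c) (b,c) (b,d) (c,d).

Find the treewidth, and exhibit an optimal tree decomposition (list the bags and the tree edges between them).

Treewidth 2.
Bags: B1 = {b, c, d}  B2 = {a, b, c}
Tree: B1–B2

Each bag holds 3 vertices, so the decomposition has width 2, which upper-bounds the treewidth. On the other hand G contains the 3-clique {b, c, d}. A clique must lie in a single bag of any decomposition, so no decomposition can have width below 2. Combining the bounds, tw(G) = 2.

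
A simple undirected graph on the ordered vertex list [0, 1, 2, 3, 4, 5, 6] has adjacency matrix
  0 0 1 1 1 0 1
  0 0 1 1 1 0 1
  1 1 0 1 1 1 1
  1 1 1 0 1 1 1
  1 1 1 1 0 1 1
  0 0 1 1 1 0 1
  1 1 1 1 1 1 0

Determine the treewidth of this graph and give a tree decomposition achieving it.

Treewidth 4.
One such decomposition:
Bags: B1 = {0, 2, 3, 4, 6}  B2 = {2, 3, 4, 5, 6}  B3 = {1, 2, 3, 4, 6}
Tree: B1–B2, B1–B3

The largest bag has 5 vertices, giving width 4; this decomposition certifies tw(G) ≤ 4. On the other hand G contains the 5-clique {0, 2, 3, 4, 6}. A clique must lie in a single bag of any decomposition, so no decomposition can have width below 4. The upper and lower bounds meet at 4, so that is the treewidth.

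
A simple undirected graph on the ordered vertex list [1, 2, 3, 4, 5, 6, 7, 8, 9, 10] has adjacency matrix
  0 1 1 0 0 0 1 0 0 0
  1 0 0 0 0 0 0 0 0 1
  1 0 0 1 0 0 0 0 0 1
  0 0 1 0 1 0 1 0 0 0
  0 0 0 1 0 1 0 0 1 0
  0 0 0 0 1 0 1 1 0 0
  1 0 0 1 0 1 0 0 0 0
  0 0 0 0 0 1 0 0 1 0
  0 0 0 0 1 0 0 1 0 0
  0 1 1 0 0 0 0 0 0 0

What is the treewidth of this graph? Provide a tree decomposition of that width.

The largest bag has 3 vertices, giving width 2; this decomposition certifies tw(G) ≤ 2. The edges 8–9–5–6–8 form a cycle, so G is not a tree and its treewidth is at least 2. Therefore the treewidth is 2.

Treewidth 2.
One such decomposition:
Bags: B1 = {6, 8, 9}  B2 = {5, 6, 9}  B3 = {5, 6, 7}  B4 = {4, 5, 7}  B5 = {1, 4, 7}  B6 = {1, 3, 4}  B7 = {1, 2, 3}  B8 = {2, 3, 10}
Tree: B1–B2, B2–B3, B3–B4, B4–B5, B5–B6, B6–B7, B7–B8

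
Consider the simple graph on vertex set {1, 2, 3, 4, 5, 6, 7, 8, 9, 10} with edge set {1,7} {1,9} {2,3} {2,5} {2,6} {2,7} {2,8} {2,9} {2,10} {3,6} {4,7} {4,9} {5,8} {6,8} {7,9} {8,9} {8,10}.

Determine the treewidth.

A width-2 tree decomposition is:
Bags: B1 = {2, 8, 9}  B2 = {2, 5, 8}  B3 = {2, 7, 9}  B4 = {2, 6, 8}  B5 = {2, 8, 10}  B6 = {2, 3, 6}  B7 = {4, 7, 9}  B8 = {1, 7, 9}
Tree: B1–B2, B1–B3, B2–B4, B1–B5, B4–B6, B3–B7, B7–B8
The largest bag has 3 vertices, giving width 2; this decomposition certifies tw(G) ≤ 2. On the other hand G contains the 3-clique {1, 7, 9}. A clique must lie in a single bag of any decomposition, so no decomposition can have width below 2. Hence tw(G) = 2 exactly.

2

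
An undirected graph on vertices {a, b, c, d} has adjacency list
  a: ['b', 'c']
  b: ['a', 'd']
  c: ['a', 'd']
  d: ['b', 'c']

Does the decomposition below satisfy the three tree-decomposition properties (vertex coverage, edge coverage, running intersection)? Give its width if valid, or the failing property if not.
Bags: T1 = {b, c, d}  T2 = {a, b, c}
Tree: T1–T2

Vertex coverage: the bags together contain {a, b, c, d}, the full vertex set. Edge coverage: each edge of G has both endpoints in at least one bag. Running intersection: for every vertex, the bags containing it form a connected subtree. All three properties hold, so this is a valid tree decomposition of width max|bag| − 1 = 2, and hence tw(G) ≤ 2.

Yes; width 2.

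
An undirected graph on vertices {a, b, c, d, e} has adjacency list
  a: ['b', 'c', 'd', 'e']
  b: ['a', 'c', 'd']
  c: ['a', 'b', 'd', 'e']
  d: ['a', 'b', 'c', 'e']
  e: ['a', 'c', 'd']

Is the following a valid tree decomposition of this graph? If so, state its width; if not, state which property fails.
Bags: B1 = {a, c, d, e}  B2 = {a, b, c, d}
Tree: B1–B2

Yes; width 3.

Vertex coverage: the bags together contain {a, b, c, d, e}, the full vertex set. Edge coverage: each edge of G has both endpoints in at least one bag. Running intersection: for every vertex, the bags containing it form a connected subtree. All three properties hold, so this is a valid tree decomposition of width max|bag| − 1 = 3, and hence tw(G) ≤ 3.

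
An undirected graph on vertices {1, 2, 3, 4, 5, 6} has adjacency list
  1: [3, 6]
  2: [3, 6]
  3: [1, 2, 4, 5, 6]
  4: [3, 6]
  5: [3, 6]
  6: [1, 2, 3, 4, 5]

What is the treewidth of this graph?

2

A width-2 tree decomposition is:
Bags: B1 = {1, 3, 6}  B2 = {2, 3, 6}  B3 = {3, 4, 6}  B4 = {3, 5, 6}
Tree: B1–B2, B2–B3, B1–B4
Every bag has size at most 3, so the width is 3 − 1 = 2 and tw(G) ≤ 2. On the other hand G contains the 3-clique {1, 3, 6}. A clique must lie in a single bag of any decomposition, so no decomposition can have width below 2. The upper and lower bounds meet at 2, so that is the treewidth.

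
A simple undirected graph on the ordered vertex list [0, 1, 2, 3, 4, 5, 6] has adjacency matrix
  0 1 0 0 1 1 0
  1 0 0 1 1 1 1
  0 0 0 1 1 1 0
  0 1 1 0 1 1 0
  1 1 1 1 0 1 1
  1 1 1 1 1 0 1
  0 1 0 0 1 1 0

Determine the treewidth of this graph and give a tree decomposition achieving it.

Treewidth 3.
One optimal decomposition is:
Bags: B1 = {1, 3, 4, 5}  B2 = {0, 1, 4, 5}  B3 = {2, 3, 4, 5}  B4 = {1, 4, 5, 6}
Tree: B1–B2, B1–B3, B2–B4

Each bag holds 4 vertices, so the decomposition has width 3, which upper-bounds the treewidth. Conversely, {0, 1, 4, 5} is a clique of size 4, and the vertices of any clique must share a bag in every tree decomposition; so some bag has ≥ 4 vertices and tw(G) ≥ 3. Combining the bounds, tw(G) = 3.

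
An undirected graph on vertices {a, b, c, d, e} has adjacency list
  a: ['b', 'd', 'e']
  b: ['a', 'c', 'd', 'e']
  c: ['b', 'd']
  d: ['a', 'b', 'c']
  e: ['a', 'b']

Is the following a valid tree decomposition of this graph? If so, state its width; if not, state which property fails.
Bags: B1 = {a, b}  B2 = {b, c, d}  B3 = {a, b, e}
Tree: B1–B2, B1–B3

No — edge (d,a) lies in no bag.

A tree decomposition must satisfy three properties: every vertex lies in some bag; for every edge, both endpoints lie together in some bag; and for every vertex, the bags containing it form a connected subtree. Here edge (d,a) lies in no bag, so the decomposition is invalid.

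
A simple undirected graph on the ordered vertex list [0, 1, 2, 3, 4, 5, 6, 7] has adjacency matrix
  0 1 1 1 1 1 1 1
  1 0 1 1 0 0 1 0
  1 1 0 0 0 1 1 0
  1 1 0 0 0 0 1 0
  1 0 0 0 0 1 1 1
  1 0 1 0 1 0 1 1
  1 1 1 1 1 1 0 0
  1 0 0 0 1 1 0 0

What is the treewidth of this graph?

A width-3 tree decomposition is:
Bags: B1 = {0, 4, 5, 7}  B2 = {0, 4, 5, 6}  B3 = {0, 2, 5, 6}  B4 = {0, 1, 2, 6}  B5 = {0, 1, 3, 6}
Tree: B1–B2, B2–B3, B3–B4, B4–B5
The largest bag has 4 vertices, giving width 3; this decomposition certifies tw(G) ≤ 3. For the lower bound, the 4 vertices {0, 1, 2, 6} are pairwise adjacent, and any tree decomposition puts a clique entirely inside one bag — forcing width ≥ 3. Hence tw(G) = 3 exactly.

3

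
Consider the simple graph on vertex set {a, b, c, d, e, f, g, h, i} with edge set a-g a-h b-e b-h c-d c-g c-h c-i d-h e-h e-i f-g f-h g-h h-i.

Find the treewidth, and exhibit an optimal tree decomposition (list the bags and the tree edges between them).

Each bag holds 3 vertices, so the decomposition has width 2, which upper-bounds the treewidth. For the lower bound, the 3 vertices {c, d, h} are pairwise adjacent, and any tree decomposition puts a clique entirely inside one bag — forcing width ≥ 2. The upper and lower bounds meet at 2, so that is the treewidth.

Treewidth 2.
Bags: B1 = {c, g, h}  B2 = {f, g, h}  B3 = {c, h, i}  B4 = {e, h, i}  B5 = {b, e, h}  B6 = {c, d, h}  B7 = {a, g, h}
Tree: B1–B2, B1–B3, B3–B4, B4–B5, B3–B6, B1–B7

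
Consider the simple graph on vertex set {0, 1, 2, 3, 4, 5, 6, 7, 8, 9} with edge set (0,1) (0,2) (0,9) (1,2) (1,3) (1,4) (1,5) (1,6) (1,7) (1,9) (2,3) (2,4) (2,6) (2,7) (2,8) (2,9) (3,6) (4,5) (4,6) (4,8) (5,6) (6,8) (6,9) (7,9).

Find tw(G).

A width-3 tree decomposition is:
Bags: B1 = {1, 2, 4, 6}  B2 = {2, 4, 6, 8}  B3 = {1, 4, 5, 6}  B4 = {1, 2, 6, 9}  B5 = {1, 2, 3, 6}  B6 = {1, 2, 7, 9}  B7 = {0, 1, 2, 9}
Tree: B1–B2, B1–B3, B1–B4, B4–B5, B4–B6, B6–B7
Every bag has size at most 4, so the width is 4 − 1 = 3 and tw(G) ≤ 3. Conversely, {2, 4, 6, 8} is a clique of size 4, and the vertices of any clique must share a bag in every tree decomposition; so some bag has ≥ 4 vertices and tw(G) ≥ 3. The upper and lower bounds meet at 3, so that is the treewidth.

3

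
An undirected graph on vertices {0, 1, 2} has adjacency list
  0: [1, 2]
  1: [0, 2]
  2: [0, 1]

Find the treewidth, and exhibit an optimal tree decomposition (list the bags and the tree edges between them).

Treewidth 2.
Bags: B1 = {0, 1, 2}
Tree: (single bag)

A single bag containing all 3 vertices is trivially a valid decomposition of width 2. Conversely, {0, 1, 2} is a clique of size 3, and the vertices of any clique must share a bag in every tree decomposition; so some bag has ≥ 3 vertices and tw(G) ≥ 2. The upper and lower bounds meet at 2, so that is the treewidth.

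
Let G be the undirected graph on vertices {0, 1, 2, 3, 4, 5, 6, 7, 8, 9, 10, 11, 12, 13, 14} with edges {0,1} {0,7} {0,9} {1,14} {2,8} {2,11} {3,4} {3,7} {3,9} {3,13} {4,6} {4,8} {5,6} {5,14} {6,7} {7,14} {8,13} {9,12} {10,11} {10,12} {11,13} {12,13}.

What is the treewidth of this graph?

3

A width-3 tree decomposition is:
Bags: B1 = {2, 8, 10, 11}  B2 = {8, 10, 11, 13}  B3 = {8, 10, 12, 13}  B4 = {4, 8, 12, 13}  B5 = {3, 4, 12, 13}  B6 = {3, 4, 9, 12}  B7 = {3, 4, 6, 9}  B8 = {3, 6, 7, 9}  B9 = {0, 6, 7, 9}  B10 = {0, 5, 6, 7}  B11 = {0, 5, 7, 14}  B12 = {0, 1, 5, 14}
Tree: B1–B2, B2–B3, B3–B4, B4–B5, B5–B6, B6–B7, B7–B8, B8–B9, B9–B10, B10–B11, B11–B12
The largest bag has 4 vertices, giving width 3; this decomposition certifies tw(G) ≤ 3. For the lower bound: the 4 vertex sets {2,10,11}, {8}, {13}, {3,4,9,12} are disjoint, each induces a connected subgraph, and every pair is joined by at least one edge of G. Contracting each set to a single vertex therefore yields K_{4} as a minor, and since treewidth is minor-monotone, tw(G) ≥ tw(K_{4}) = 3. The upper and lower bounds meet at 3, so that is the treewidth.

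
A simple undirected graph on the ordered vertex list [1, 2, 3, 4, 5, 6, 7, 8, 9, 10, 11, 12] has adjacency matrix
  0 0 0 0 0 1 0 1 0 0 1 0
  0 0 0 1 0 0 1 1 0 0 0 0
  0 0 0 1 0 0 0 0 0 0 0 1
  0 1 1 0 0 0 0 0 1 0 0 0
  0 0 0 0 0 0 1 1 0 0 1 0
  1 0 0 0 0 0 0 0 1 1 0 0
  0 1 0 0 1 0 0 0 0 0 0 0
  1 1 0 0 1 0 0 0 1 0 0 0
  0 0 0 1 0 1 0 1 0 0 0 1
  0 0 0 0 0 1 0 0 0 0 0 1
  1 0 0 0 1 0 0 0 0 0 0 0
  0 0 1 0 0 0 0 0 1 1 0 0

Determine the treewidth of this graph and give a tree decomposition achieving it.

Treewidth 3.
One optimal decomposition is:
Bags: B1 = {3, 4, 10, 12}  B2 = {4, 9, 10, 12}  B3 = {4, 6, 9, 10}  B4 = {2, 4, 6, 9}  B5 = {2, 6, 8, 9}  B6 = {1, 2, 6, 8}  B7 = {1, 2, 7, 8}  B8 = {1, 5, 7, 8}  B9 = {1, 5, 7, 11}
Tree: B1–B2, B2–B3, B3–B4, B4–B5, B5–B6, B6–B7, B7–B8, B8–B9

Every bag has size at most 4, so the width is 4 − 1 = 3 and tw(G) ≤ 3. For the lower bound: the 4 vertex sets {3,10,12}, {4}, {9}, {1,2,6,8} are disjoint, each induces a connected subgraph, and every pair is joined by at least one edge of G. Contracting each set to a single vertex therefore yields K_{4} as a minor, and since treewidth is minor-monotone, tw(G) ≥ tw(K_{4}) = 3. The upper and lower bounds meet at 3, so that is the treewidth.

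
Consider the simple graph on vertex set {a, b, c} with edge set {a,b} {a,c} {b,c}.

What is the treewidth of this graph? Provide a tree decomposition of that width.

With just one bag of size 3, the width is 3 − 1 = 2, so tw(G) ≤ 2. For the lower bound, the 3 vertices {a, b, c} are pairwise adjacent, and any tree decomposition puts a clique entirely inside one bag — forcing width ≥ 2. Combining the bounds, tw(G) = 2.

Treewidth 2.
One such decomposition:
Bags: B1 = {a, b, c}
Tree: (single bag)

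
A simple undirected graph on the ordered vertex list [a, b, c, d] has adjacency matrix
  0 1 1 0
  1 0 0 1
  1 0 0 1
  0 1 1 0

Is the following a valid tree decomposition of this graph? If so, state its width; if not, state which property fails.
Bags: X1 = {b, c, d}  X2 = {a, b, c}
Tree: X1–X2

Vertex coverage: the bags together contain {a, b, c, d}, the full vertex set. Edge coverage: each edge of G has both endpoints in at least one bag. Running intersection: for every vertex, the bags containing it form a connected subtree. All three properties hold, so this is a valid tree decomposition of width max|bag| − 1 = 2, and hence tw(G) ≤ 2.

Yes; width 2.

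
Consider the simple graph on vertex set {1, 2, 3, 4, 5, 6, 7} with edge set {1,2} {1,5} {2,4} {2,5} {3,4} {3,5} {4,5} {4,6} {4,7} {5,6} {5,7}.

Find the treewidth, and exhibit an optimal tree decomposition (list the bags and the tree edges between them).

Every bag has size at most 3, so the width is 3 − 1 = 2 and tw(G) ≤ 2. On the other hand G contains the 3-clique {1, 2, 5}. A clique must lie in a single bag of any decomposition, so no decomposition can have width below 2. The upper and lower bounds meet at 2, so that is the treewidth.

Treewidth 2.
One such decomposition:
Bags: B1 = {3, 4, 5}  B2 = {2, 4, 5}  B3 = {4, 5, 6}  B4 = {4, 5, 7}  B5 = {1, 2, 5}
Tree: B1–B2, B1–B3, B3–B4, B2–B5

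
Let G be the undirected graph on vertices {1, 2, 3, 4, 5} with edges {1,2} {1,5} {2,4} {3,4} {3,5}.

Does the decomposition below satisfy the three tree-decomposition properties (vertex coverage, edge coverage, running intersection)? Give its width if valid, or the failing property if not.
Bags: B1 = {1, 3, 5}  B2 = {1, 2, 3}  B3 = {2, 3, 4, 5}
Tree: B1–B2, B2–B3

A tree decomposition must satisfy three properties: every vertex lies in some bag; for every edge, both endpoints lie together in some bag; and for every vertex, the bags containing it form a connected subtree. Here bags containing vertex 5 are not connected in the tree, so the decomposition is invalid.

No — bags containing vertex 5 are not connected in the tree.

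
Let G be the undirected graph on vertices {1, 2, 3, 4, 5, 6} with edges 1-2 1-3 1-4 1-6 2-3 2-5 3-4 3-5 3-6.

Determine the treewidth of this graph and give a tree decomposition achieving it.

Every bag has size at most 3, so the width is 3 − 1 = 2 and tw(G) ≤ 2. For the lower bound, the 3 vertices {1, 2, 3} are pairwise adjacent, and any tree decomposition puts a clique entirely inside one bag — forcing width ≥ 2. The upper and lower bounds meet at 2, so that is the treewidth.

Treewidth 2.
One such decomposition:
Bags: B1 = {1, 2, 3}  B2 = {1, 3, 4}  B3 = {2, 3, 5}  B4 = {1, 3, 6}
Tree: B1–B2, B1–B3, B1–B4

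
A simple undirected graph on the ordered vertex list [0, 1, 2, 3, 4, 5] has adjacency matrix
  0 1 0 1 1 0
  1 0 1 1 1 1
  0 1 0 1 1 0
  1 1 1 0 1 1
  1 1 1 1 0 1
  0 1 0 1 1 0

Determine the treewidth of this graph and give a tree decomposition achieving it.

Treewidth 3.
Bags: B1 = {1, 2, 3, 4}  B2 = {1, 3, 4, 5}  B3 = {0, 1, 3, 4}
Tree: B1–B2, B2–B3

The largest bag has 4 vertices, giving width 3; this decomposition certifies tw(G) ≤ 3. Conversely, {0, 1, 3, 4} is a clique of size 4, and the vertices of any clique must share a bag in every tree decomposition; so some bag has ≥ 4 vertices and tw(G) ≥ 3. The upper and lower bounds meet at 3, so that is the treewidth.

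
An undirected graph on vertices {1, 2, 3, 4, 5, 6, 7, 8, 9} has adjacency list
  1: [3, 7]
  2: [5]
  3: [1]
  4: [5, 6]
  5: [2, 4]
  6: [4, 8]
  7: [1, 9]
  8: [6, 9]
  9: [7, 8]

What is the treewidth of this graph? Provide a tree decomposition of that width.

Treewidth 1.
One optimal decomposition is:
Bags: B1 = {2, 5}  B2 = {4, 5}  B3 = {4, 6}  B4 = {6, 8}  B5 = {8, 9}  B6 = {7, 9}  B7 = {1, 7}  B8 = {1, 3}
Tree: B1–B2, B2–B3, B3–B4, B4–B5, B5–B6, B6–B7, B7–B8

Each bag holds 2 vertices, so the decomposition has width 1, which upper-bounds the treewidth. Since G has at least one edge (e.g. 2–5), it is not an edgeless graph, so tw(G) ≥ 1. Hence tw(G) = 1 exactly.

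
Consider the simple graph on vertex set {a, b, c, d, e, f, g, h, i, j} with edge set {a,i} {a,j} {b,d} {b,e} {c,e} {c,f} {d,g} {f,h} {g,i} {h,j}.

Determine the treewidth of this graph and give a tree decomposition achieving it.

Each bag holds 3 vertices, so the decomposition has width 2, which upper-bounds the treewidth. For the lower bound, G contains the cycle i–g–d–b–e–c–f–h–j–a–i, so G is not a forest; only forests have treewidth ≤ 1, hence tw(G) ≥ 2. Therefore the treewidth is 2.

Treewidth 2.
Bags: B1 = {d, g, i}  B2 = {b, d, i}  B3 = {b, e, i}  B4 = {c, e, i}  B5 = {c, f, i}  B6 = {f, h, i}  B7 = {h, i, j}  B8 = {a, i, j}
Tree: B1–B2, B2–B3, B3–B4, B4–B5, B5–B6, B6–B7, B7–B8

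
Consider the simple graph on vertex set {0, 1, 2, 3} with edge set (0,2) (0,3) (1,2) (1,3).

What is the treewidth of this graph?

2

A width-2 tree decomposition is:
Bags: B1 = {0, 2, 3}  B2 = {1, 2, 3}
Tree: B1–B2
Each bag holds 3 vertices, so the decomposition has width 2, which upper-bounds the treewidth. Since 2–0–3–1–2 is a cycle in G, G is not acyclic. Forests are exactly the graphs of treewidth ≤ 1, so tw(G) ≥ 2. Hence tw(G) = 2 exactly.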